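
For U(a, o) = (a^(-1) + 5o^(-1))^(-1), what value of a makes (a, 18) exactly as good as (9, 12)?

U depends on (a, o) only through S = a^(-1) + 5o^(-1), so equal utility means equal S. At (9, 12): S = 19/36.
With o = 18: 5·18^(-1) = 5/18, so a^(-1) = 19/36 − 5/18 = 0.25.
Hence a = 1/0.25 = 4.
Check: U(4, 18) = 1.8947.

a = 4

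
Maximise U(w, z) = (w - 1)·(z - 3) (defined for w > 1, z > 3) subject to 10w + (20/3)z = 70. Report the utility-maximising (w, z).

MU_w = (z−3), MU_z = (w−1).
MRS = (z−3)/(w−1).
Tangency: set MRS = p_w/p_z = 10/(20/3) = 1.5.
So (z − 3)/(w − 1) = 1.5, i.e. (z − 3) = 1.5·(w − 1).
Rewrite the budget in excess-of-subsistence terms: 10·(w − 1) + (20/3)·(z − 3) = 70 − 10·1 − (20/3)·3 = 40.
Substituting, 20·(w − 1) = 40, so w − 1 = 2 and w* = 3.
Then z − 3 = 1.5·2 = 3, so z* = 6.

w* = 3, z* = 6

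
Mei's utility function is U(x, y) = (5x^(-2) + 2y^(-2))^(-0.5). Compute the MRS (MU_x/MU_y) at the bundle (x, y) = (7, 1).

For CES with ρ = -2, MRS = (5/2)·(y/x)^3.
At (7, 1): MRS = 5/686.
So at (7, 1) the consumer would give up 5/686 units of y for one more unit of x.

MRS = 5/686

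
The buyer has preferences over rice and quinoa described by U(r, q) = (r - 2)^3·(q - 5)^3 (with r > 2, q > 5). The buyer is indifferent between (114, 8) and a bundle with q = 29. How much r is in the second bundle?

U(114, 8) = 37933056.
Set U(r, 29) = 37933056 and solve.
With q = 29: (29 − 5)^3 = 13824, so (r − 2)^3 = 37933056/13824 = 2744.
Taking the cube root (with r > 2): r − 2 = 14, so r = 16.
Check: U(16, 29) = 37933056.

r = 16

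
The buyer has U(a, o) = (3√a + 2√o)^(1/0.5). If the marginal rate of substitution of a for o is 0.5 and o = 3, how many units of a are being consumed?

For CES with ρ = 0.5, MRS = (3/2)·√(o/a).
Setting (3/2)·√(3/a) = 0.5 gives √(3/a) = 1/3, so 3/a = 1/9 and a = 27.

a = 27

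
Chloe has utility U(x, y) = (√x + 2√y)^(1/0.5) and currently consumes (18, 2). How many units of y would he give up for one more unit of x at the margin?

For CES with ρ = 0.5, MRS = (1/2)·√(y/x).
At (18, 2): MRS = 1/6.
The indifference curve has slope −1/6 at this bundle.

MRS = 1/6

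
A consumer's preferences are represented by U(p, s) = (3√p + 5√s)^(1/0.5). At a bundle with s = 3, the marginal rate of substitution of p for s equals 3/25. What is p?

For CES with ρ = 0.5, MRS = (3/5)·√(s/p).
Setting (3/5)·√(3/p) = 3/25 gives √(3/p) = 0.2, so 3/p = 1/25 and p = 75.

p = 75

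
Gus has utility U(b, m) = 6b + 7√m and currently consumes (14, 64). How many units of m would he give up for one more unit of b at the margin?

MU_b = 6, MU_m = 7/(2√m).
MRS = 6 ÷ (7/(2√m)).
At (14, 64): MRS = 96/7.
That is, one extra unit of b is worth 96/7 units of m at the margin.

MRS = 96/7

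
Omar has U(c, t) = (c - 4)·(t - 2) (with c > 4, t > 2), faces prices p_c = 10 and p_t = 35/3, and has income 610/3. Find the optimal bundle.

c* = 11, t* = 8

MU_c = (t−2), MU_t = (c−4).
MRS = (t−2)/(c−4).
Tangency: set MRS = p_c/p_t = 10/(35/3) = 6/7.
So (t − 2)/(c − 4) = 6/7, i.e. (t − 2) = (6/7)·(c − 4).
Rewrite the budget in excess-of-subsistence terms: 10·(c − 4) + (35/3)·(t − 2) = 610/3 − 10·4 − (35/3)·2 = 140.
Substituting, 20·(c − 4) = 140, so c − 4 = 7 and c* = 11.
Then t − 2 = (6/7)·7 = 6, so t* = 8.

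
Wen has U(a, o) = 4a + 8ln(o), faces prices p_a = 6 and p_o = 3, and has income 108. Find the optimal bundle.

MU_a = 4, MU_o = 8/o.
MRS = 4 ÷ (8/o).
Tangency: set MRS = p_a/p_o = 6/3 = 2.
MRS depends only on o: 0.5·o = 2 ⇒ o* = 2/0.5 = 4.
From the budget, 6·a = 108 − 3·4 = 96, so a* = 16.

a* = 16, o* = 4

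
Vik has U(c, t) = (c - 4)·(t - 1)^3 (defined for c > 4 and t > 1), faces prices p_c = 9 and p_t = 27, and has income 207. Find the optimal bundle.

c* = 8, t* = 5

MU_c = (t−1)^3, MU_t = 3·(c−4)·(t−1)^2.
MRS = (1/3)·(t−1)/(c−4).
Tangency: set MRS = p_c/p_t = 9/27 = 1/3.
So (1/3)·(t − 1)/(c − 4) = 1/3, i.e. (t − 1) = (c − 4).
Rewrite the budget in excess-of-subsistence terms: 9·(c − 4) + 27·(t − 1) = 207 − 9·4 − 27·1 = 144.
Substituting, 36·(c − 4) = 144, so c − 4 = 4 and c* = 8.
Then t − 1 = 4, so t* = 5.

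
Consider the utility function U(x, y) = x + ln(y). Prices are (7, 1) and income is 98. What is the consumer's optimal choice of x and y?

x* = 13, y* = 7

MU_x = 1, MU_y = 1/y.
MRS = 1 ÷ (1/y).
Tangency: set MRS = p_x/p_y = 7/1 = 7.
MRS depends only on y: y = 7 ⇒ y* = 7.
From the budget, 7·x = 98 − 1·7 = 91, so x* = 13.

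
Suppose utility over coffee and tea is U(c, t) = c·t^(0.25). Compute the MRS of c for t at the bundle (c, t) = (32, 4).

MU_c = t^(0.25) and MU_t = 0.25·c·t^(-0.75).
MRS = MU_c/MU_t = (4)·t/c.
At (32, 4): MRS = 0.5.
So at (32, 4) the consumer would give up 0.5 units of t for one more unit of c.

MRS = 0.5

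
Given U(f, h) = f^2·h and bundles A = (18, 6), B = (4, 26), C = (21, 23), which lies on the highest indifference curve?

Evaluate utility at each bundle:
U(A) = 1944.
U(B) = 416.
U(C) = 10143.
Highest utility is C, so C ≻ A ≻ B.

Bundle C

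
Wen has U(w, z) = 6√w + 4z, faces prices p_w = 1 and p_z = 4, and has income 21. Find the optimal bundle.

MU_w = 6/(2√w), MU_z = 4.
MRS = 6/(2√w) ÷ 4.
Tangency: set MRS = p_w/p_z = 1/4 = 0.25.
MRS depends only on w: 0.75/√w = 0.25 ⇒ √w = 0.75/0.25 = 3 ⇒ w* = 9.
From the budget, 4·z = 21 − 1·9 = 12, so z* = 3.

w* = 9, z* = 3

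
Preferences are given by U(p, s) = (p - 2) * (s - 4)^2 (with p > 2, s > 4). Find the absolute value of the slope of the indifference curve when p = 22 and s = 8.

MRS = 0.1

MU_p = (s−4)^2, MU_s = 2·(p−2)·(s−4).
MRS = (1/2)·(s−4)/(p−2).
At (22, 8): MRS = 0.1.
That is, one extra unit of p is worth 0.1 units of s at the margin.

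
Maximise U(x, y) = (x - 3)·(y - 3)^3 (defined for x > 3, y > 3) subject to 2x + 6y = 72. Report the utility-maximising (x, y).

x* = 9, y* = 9

MU_x = (y−3)^3, MU_y = 3·(x−3)·(y−3)^2.
MRS = (1/3)·(y−3)/(x−3).
Tangency: set MRS = p_x/p_y = 2/6 = 1/3.
So (1/3)·(y − 3)/(x − 3) = 1/3, i.e. (y − 3) = (x − 3).
Rewrite the budget in excess-of-subsistence terms: 2·(x − 3) + 6·(y − 3) = 72 − 2·3 − 6·3 = 48.
Substituting, 8·(x − 3) = 48, so x − 3 = 6 and x* = 9.
Then y − 3 = 6, so y* = 9.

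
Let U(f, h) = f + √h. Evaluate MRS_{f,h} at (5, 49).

MU_f = 1, MU_h = 1/(2√h).
MRS = 1 ÷ (1/(2√h)).
At (5, 49): MRS = 14.
The indifference curve has slope −14 at this bundle.

MRS = 14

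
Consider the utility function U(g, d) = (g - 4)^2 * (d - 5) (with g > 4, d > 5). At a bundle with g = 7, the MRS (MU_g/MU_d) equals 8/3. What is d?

d = 9

MU_g = 2·(g−4)·(d−5), MU_d = (g−4)^2.
MRS = (2/1)·(d−5)/(g−4).
Substitute g = 7: MRS = (d − 5)/1.5. Setting this equal to 8/3 gives d − 5 = (8/3)·1.5 = 4, so d = 9.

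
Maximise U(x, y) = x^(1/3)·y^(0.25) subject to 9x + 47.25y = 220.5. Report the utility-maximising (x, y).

MU_x = 1/3·x^(-2/3)·y^(0.25) and MU_y = 0.25·x^(1/3)·y^(-0.75).
MRS = MU_x/MU_y = (4/3)·y/x.
Tangency: set MRS = p_x/p_y = 9/47.25 = 4/21.
So (4/3)·y/x = 4/21, i.e. y = (1/7)·x.
Substitute into the budget 9·x + 47.25·y = 220.5: 15.75·x = 220.5, so x* = 14.
Then y* = (1/7)·14 = 2.

x* = 14, y* = 2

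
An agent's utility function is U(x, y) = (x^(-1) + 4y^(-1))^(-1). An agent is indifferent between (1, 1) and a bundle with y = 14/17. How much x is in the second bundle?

U depends on (x, y) only through S = x^(-1) + 4y^(-1), so equal utility means equal S. At (1, 1): S = 5.
With y = 14/17: 4·(14/17)^(-1) = 34/7, so x^(-1) = 5 − 34/7 = 1/7.
Hence x = 1/(1/7) = 7.
Check: U(7, 14/17) = 0.2.

x = 7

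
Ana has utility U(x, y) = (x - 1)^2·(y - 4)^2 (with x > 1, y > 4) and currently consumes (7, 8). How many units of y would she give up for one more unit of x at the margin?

MU_x = 2·(x−1)·(y−4)^2, MU_y = 2·(x−1)^2·(y−4).
MRS = (y−4)/(x−1).
At (7, 8): MRS = 2/3.
The indifference curve has slope −2/3 at this bundle.

MRS = 2/3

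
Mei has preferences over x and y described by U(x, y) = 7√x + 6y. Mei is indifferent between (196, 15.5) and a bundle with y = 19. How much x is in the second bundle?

x = 121

U(196, 15.5) = 191.
Set U(x, 19) = 191 and solve.
With y = 19: 7√x = 191 − 6·19 = 77, so √x = 11 and x = 121.
Check: U(121, 19) = 191.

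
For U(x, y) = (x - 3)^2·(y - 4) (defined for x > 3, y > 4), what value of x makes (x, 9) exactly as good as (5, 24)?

x = 7

U(5, 24) = 80.
Set U(x, 9) = 80 and solve.
With y = 9: (9 − 4) = 5, so (x − 3)^2 = 80/5 = 16.
Taking the square root (with x > 3): x − 3 = 4, so x = 7.
Check: U(7, 9) = 80.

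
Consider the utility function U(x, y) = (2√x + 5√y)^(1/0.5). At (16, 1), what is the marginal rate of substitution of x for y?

For CES with ρ = 0.5, MRS = (2/5)·√(y/x).
At (16, 1): MRS = 0.1.
The indifference curve has slope −0.1 at this bundle.

MRS = 0.1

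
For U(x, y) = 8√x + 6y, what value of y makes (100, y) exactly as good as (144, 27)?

U(144, 27) = 258.
Set U(100, y) = 258 and solve.
With x = 100: √100 = 10, so 6y = 258 − 8·10 = 178 and y = 89/3.
Check: U(100, 89/3) = 258.

y = 89/3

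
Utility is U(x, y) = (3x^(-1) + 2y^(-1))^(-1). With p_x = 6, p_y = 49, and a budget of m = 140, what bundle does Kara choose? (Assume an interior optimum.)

x* = 7, y* = 2

For CES with ρ = -1, MRS = (3/2)·(y/x)^2.
Tangency: set MRS = p_x/p_y = 6/49.
So (y/x)^2 = 4/49; taking the square root, y/x = 2/7, i.e. y = (2/7)·x.
Substitute into the budget 6·x + 49·y = 140: 20·x = 140, so x* = 7 and y* = (2/7)·7 = 2.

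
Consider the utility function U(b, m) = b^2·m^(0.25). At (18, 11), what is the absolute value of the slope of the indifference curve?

MU_b = 2·b·m^(0.25) and MU_m = 0.25·b^2·m^(-0.75).
MRS = MU_b/MU_m = (8)·m/b.
At (18, 11): MRS = 44/9.
The indifference curve has slope −44/9 at this bundle.

MRS = 44/9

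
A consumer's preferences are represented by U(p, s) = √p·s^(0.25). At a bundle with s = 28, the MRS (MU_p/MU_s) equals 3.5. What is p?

MU_p = 0.5·p^(-0.5)·s^(0.25) and MU_s = 0.25·√p·s^(-0.75).
MRS = MU_p/MU_s = (2)·s/p.
Substitute s = 28: MRS = 56/p. Setting 56/p = 3.5 gives p = 56/3.5 = 16.

p = 16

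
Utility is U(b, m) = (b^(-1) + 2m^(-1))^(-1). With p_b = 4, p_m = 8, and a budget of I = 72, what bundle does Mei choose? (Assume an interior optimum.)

b* = 6, m* = 6

For CES with ρ = -1, MRS = (1/2)·(m/b)^2.
Tangency: set MRS = p_b/p_m = 4/8 = 0.5.
So (m/b)^2 = 1; taking the square root, m/b = 1, i.e. m = b.
Substitute into the budget 4·b + 8·m = 72: 12·b = 72, so b* = 6 and m* = 6.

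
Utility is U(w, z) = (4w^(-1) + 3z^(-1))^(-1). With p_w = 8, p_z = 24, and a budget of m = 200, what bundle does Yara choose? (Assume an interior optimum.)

w* = 10, z* = 5

For CES with ρ = -1, MRS = (4/3)·(z/w)^2.
Tangency: set MRS = p_w/p_z = 8/24 = 1/3.
So (z/w)^2 = 0.25; taking the square root, z/w = 0.5, i.e. z = 0.5·w.
Substitute into the budget 8·w + 24·z = 200: 20·w = 200, so w* = 10 and z* = 0.5·10 = 5.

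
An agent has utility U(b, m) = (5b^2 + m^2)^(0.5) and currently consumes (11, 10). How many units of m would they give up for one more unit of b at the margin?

For CES with ρ = 2, MRS = (5/1)·(m/b)^(-1).
At (11, 10): MRS = 5.5.
That is, one extra unit of b is worth 5.5 units of m at the margin.

MRS = 5.5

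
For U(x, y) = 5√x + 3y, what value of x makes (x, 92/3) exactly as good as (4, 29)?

U(4, 29) = 97.
Set U(x, 92/3) = 97 and solve.
With y = 92/3: 5√x = 97 − 3·92/3 = 5, so √x = 1 and x = 1.
Check: U(1, 92/3) = 97.

x = 1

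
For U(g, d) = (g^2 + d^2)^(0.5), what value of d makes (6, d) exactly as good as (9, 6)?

d = 9

U depends on (g, d) only through S = g^2 + d^2, so equal utility means equal S. At (9, 6): S = 117.
With g = 6: 6^2 = 36, so d^2 = 117 − 36 = 81.
Hence d = √81 = 9.
Check: U(6, 9) = 10.8167.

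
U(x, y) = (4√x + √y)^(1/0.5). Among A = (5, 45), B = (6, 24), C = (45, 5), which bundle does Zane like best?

Bundle C

Evaluate utility at each bundle:
U(A) = 245.000.
U(B) = 216.000.
U(C) = 845.000.
Highest utility is C, so C ≻ A ≻ B.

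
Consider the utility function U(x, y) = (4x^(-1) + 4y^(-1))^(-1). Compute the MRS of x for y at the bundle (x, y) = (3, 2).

MRS = 4/9

For CES with ρ = -1, MRS = (y/x)^2.
At (3, 2): MRS = 4/9.
So at (3, 2) the consumer would give up 4/9 units of y for one more unit of x.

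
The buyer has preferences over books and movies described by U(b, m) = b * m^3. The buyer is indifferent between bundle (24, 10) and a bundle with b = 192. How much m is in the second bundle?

m = 5

U(24, 10) = 24000.
Set U(192, m) = 24000 and solve.
With b = 192: m^3 = 24000/192 = 125; taking the cube root, m = 5.
Check: U(192, 5) = 24000.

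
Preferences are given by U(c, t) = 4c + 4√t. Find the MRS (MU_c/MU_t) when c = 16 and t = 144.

MU_c = 4, MU_t = 4/(2√t).
MRS = 4 ÷ (4/(2√t)).
At (16, 144): MRS = 24.
So at (16, 144) the consumer would give up 24 units of t for one more unit of c.

MRS = 24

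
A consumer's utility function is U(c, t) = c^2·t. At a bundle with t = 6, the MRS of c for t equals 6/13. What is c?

c = 26

MU_c = 2·c·t and MU_t = c^2.
MRS = MU_c/MU_t = (2/1)·t/c.
Substitute t = 6: MRS = 12/c. Setting 12/c = 6/13 gives c = 12/(6/13) = 26.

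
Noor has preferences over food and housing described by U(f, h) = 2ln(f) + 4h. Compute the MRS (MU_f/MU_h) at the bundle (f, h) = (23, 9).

MU_f = 2/f, MU_h = 4.
MRS = 2/f ÷ 4.
At (23, 9): MRS = 1/46.
The indifference curve has slope −1/46 at this bundle.

MRS = 1/46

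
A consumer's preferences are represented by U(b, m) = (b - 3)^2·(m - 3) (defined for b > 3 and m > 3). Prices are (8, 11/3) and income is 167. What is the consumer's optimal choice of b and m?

MU_b = 2·(b−3)·(m−3), MU_m = (b−3)^2.
MRS = (2/1)·(m−3)/(b−3).
Tangency: set MRS = p_b/p_m = 8/(11/3) = 24/11.
So (2/1)·(m − 3)/(b − 3) = 24/11, i.e. (m − 3) = (12/11)·(b − 3).
Rewrite the budget in excess-of-subsistence terms: 8·(b − 3) + (11/3)·(m − 3) = 167 − 8·3 − (11/3)·3 = 132.
Substituting, 12·(b − 3) = 132, so b − 3 = 11 and b* = 14.
Then m − 3 = (12/11)·11 = 12, so m* = 15.

b* = 14, m* = 15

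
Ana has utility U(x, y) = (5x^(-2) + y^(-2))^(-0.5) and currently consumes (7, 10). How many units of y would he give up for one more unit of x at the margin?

For CES with ρ = -2, MRS = (5/1)·(y/x)^3.
At (7, 10): MRS = 5000/343.
That is, one extra unit of x is worth 5000/343 units of y at the margin.

MRS = 5000/343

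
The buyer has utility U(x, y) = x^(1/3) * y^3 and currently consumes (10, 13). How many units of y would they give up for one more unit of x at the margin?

MU_x = 1/3·x^(-2/3)·y^3 and MU_y = 3·x^(1/3)·y^2.
MRS = MU_x/MU_y = (1/9)·y/x.
At (10, 13): MRS = 13/90.
That is, one extra unit of x is worth 13/90 units of y at the margin.

MRS = 13/90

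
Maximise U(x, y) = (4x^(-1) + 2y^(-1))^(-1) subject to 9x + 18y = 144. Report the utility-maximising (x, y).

x* = 8, y* = 4

For CES with ρ = -1, MRS = (4/2)·(y/x)^2.
Tangency: set MRS = p_x/p_y = 9/18 = 0.5.
So (y/x)^2 = 0.25; taking the square root, y/x = 0.5, i.e. y = 0.5·x.
Substitute into the budget 9·x + 18·y = 144: 18·x = 144, so x* = 8 and y* = 0.5·8 = 4.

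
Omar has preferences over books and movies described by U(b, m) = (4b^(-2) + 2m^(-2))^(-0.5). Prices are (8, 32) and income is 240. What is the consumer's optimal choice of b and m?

For CES with ρ = -2, MRS = (4/2)·(m/b)^3.
Tangency: set MRS = p_b/p_m = 8/32 = 0.25.
So (m/b)^3 = 0.125; taking the cube root, m/b = 0.5, i.e. m = 0.5·b.
Substitute into the budget 8·b + 32·m = 240: 24·b = 240, so b* = 10 and m* = 0.5·10 = 5.

b* = 10, m* = 5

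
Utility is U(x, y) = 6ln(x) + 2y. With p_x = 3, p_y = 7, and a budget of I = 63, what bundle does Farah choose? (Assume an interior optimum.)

x* = 7, y* = 6

MU_x = 6/x, MU_y = 2.
MRS = 6/x ÷ 2.
Tangency: set MRS = p_x/p_y = 3/7.
MRS depends only on x: 3/x = 3/7 ⇒ x* = 3/(3/7) = 7.
From the budget, 7·y = 63 − 3·7 = 42, so y* = 6.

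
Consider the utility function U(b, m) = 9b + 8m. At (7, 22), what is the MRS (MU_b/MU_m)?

MU_b = 9, MU_m = 8, so MRS = 9/8 = 1.125 at every bundle.
At (7, 22): MRS = 1.125.
So at (7, 22) the consumer would give up 1.125 units of m for one more unit of b.

MRS = 1.125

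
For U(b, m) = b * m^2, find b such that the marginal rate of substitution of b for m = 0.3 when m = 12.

b = 20

MU_b = m^2 and MU_m = 2·b·m.
MRS = MU_b/MU_m = (1/2)·m/b.
Substitute m = 12: MRS = 6/b. Setting 6/b = 0.3 gives b = 6/0.3 = 20.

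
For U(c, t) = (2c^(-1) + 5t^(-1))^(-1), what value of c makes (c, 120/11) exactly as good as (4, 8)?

U depends on (c, t) only through S = 2c^(-1) + 5t^(-1), so equal utility means equal S. At (4, 8): S = 1.125.
With t = 120/11: 5·(120/11)^(-1) = 11/24, so 2c^(-1) = 1.125 − 11/24 = 2/3, i.e. c^(-1) = 1/3.
Hence c = 1/(1/3) = 3.
Check: U(3, 120/11) = 0.8889.

c = 3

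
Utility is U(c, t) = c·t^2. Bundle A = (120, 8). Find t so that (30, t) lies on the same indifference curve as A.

U(120, 8) = 7680.
Set U(30, t) = 7680 and solve.
With c = 30: t^2 = 7680/30 = 256; taking the square root, t = 16.
Check: U(30, 16) = 7680.

t = 16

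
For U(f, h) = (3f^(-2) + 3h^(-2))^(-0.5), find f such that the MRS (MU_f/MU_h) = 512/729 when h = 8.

For CES with ρ = -2, MRS = (h/f)^3.
Setting (8/f)^3 = 512/729 gives 8/f = 8/9 and f = 9.

f = 9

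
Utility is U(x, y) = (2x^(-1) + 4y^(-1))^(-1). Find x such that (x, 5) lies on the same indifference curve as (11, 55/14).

U depends on (x, y) only through S = 2x^(-1) + 4y^(-1), so equal utility means equal S. At (11, 55/14): S = 1.2.
With y = 5: 4·5^(-1) = 0.8, so 2x^(-1) = 1.2 − 0.8 = 0.4, i.e. x^(-1) = 0.2.
Hence x = 1/0.2 = 5.
Check: U(5, 5) = 0.8333.

x = 5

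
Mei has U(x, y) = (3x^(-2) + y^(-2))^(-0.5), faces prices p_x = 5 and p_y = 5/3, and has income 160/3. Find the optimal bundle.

For CES with ρ = -2, MRS = (3/1)·(y/x)^3.
Tangency: set MRS = p_x/p_y = 5/(5/3) = 3.
So (y/x)^3 = 1; taking the cube root, y/x = 1, i.e. y = x.
Substitute into the budget 5·x + (5/3)·y = 160/3: (20/3)·x = 160/3, so x* = 8 and y* = 8.

x* = 8, y* = 8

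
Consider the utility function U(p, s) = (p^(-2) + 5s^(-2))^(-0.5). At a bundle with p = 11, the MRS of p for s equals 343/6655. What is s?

For CES with ρ = -2, MRS = (1/5)·(s/p)^3.
Setting (1/5)·(s/11)^3 = 343/6655 gives (s/11)^3 = 343/1331, so s/11 = 7/11 and s = 7.

s = 7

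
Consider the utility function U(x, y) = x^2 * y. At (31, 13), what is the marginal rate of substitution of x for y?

MRS = 26/31

MU_x = 2·x·y and MU_y = x^2.
MRS = MU_x/MU_y = (2/1)·y/x.
At (31, 13): MRS = 26/31.
The indifference curve has slope −26/31 at this bundle.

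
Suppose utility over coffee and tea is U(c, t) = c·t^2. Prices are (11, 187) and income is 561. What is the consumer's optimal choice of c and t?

MU_c = t^2 and MU_t = 2·c·t.
MRS = MU_c/MU_t = (1/2)·t/c.
Tangency: set MRS = p_c/p_t = 11/187 = 1/17.
So (1/2)·t/c = 1/17, i.e. t = (2/17)·c.
Substitute into the budget 11·c + 187·t = 561: 33·c = 561, so c* = 17.
Then t* = (2/17)·17 = 2.

c* = 17, t* = 2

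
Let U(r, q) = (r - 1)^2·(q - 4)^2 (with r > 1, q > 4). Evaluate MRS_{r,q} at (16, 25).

MU_r = 2·(r−1)·(q−4)^2, MU_q = 2·(r−1)^2·(q−4).
MRS = (q−4)/(r−1).
At (16, 25): MRS = 1.4.
The indifference curve has slope −1.4 at this bundle.

MRS = 1.4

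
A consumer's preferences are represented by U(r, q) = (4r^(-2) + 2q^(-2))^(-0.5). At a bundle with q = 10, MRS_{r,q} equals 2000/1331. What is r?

r = 11

For CES with ρ = -2, MRS = (4/2)·(q/r)^3.
Setting (4/2)·(10/r)^3 = 2000/1331 gives (10/r)^3 = 1000/1331, so 10/r = 10/11 and r = 11.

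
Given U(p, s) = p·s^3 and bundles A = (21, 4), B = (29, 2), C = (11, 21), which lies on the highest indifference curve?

Bundle C

Evaluate utility at each bundle:
U(A) = 1344.
U(B) = 232.
U(C) = 101871.
Highest utility is C, so C ≻ A ≻ B.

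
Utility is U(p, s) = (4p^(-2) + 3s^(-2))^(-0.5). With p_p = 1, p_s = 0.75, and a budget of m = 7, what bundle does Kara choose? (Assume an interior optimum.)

p* = 4, s* = 4

For CES with ρ = -2, MRS = (4/3)·(s/p)^3.
Tangency: set MRS = p_p/p_s = 1/0.75 = 4/3.
So (s/p)^3 = 1; taking the cube root, s/p = 1, i.e. s = p.
Substitute into the budget 1·p + 0.75·s = 7: 1.75·p = 7, so p* = 4 and s* = 4.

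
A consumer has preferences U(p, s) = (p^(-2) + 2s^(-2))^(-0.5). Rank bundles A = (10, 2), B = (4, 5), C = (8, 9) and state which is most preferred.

Bundle C

Evaluate utility at each bundle:
U(A) = 1.400.
U(B) = 2.649.
U(C) = 4.980.
Highest utility is C, so C ≻ B ≻ A.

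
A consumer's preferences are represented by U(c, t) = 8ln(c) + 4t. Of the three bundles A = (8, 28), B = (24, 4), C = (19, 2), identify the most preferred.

Evaluate utility at each bundle:
U(A) = 128.636.
U(B) = 41.424.
U(C) = 31.556.
Highest utility is A, so A ≻ B ≻ C.

Bundle A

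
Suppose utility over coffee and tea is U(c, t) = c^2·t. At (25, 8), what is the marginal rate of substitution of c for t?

MRS = 16/25

MU_c = 2·c·t and MU_t = c^2.
MRS = MU_c/MU_t = (2/1)·t/c.
At (25, 8): MRS = 16/25.
So at (25, 8) the consumer would give up 16/25 units of t for one more unit of c.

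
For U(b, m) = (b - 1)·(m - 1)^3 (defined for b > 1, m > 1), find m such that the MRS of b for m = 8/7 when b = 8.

m = 25

MU_b = (m−1)^3, MU_m = 3·(b−1)·(m−1)^2.
MRS = (1/3)·(m−1)/(b−1).
Substitute b = 8: MRS = (m − 1)/21. Setting this equal to 8/7 gives m − 1 = (8/7)·21 = 24, so m = 25.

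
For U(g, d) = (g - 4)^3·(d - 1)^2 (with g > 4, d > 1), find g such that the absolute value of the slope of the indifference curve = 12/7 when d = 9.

g = 11

MU_g = 3·(g−4)^2·(d−1)^2, MU_d = 2·(g−4)^3·(d−1).
MRS = (3/2)·(d−1)/(g−4).
Substitute d = 9: MRS = 12/(g − 4). Setting this equal to 12/7 gives g − 4 = 12/(12/7) = 7, so g = 11.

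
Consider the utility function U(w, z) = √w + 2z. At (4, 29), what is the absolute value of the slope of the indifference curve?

MU_w = 1/(2√w), MU_z = 2.
MRS = 1/(2√w) ÷ 2.
At (4, 29): MRS = 0.125.
The indifference curve has slope −0.125 at this bundle.

MRS = 0.125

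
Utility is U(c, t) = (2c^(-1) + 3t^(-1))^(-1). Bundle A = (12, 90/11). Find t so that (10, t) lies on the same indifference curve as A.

t = 9

U depends on (c, t) only through S = 2c^(-1) + 3t^(-1), so equal utility means equal S. At (12, 90/11): S = 8/15.
With c = 10: 2·10^(-1) = 0.2, so 3t^(-1) = 8/15 − 0.2 = 1/3, i.e. t^(-1) = 1/9.
Hence t = 1/(1/9) = 9.
Check: U(10, 9) = 1.875.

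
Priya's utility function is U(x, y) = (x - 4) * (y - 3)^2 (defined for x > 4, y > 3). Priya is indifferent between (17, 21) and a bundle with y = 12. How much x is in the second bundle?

U(17, 21) = 4212.
Set U(x, 12) = 4212 and solve.
With y = 12: (12 − 3)^2 = 81, so (x − 4) = 4212/81 = 52.
So x = 4 + 52 = 56.
Check: U(56, 12) = 4212.

x = 56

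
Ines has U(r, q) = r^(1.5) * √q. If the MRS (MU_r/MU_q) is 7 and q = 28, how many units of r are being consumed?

r = 12

MU_r = 1.5·√r·√q and MU_q = 0.5·r^(1.5)·q^(-0.5).
MRS = MU_r/MU_q = (3)·q/r.
Substitute q = 28: MRS = 84/r. Setting 84/r = 7 gives r = 84/7 = 12.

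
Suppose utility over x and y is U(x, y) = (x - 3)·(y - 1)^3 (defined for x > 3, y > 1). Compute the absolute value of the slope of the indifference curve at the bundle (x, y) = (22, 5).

MU_x = (y−1)^3, MU_y = 3·(x−3)·(y−1)^2.
MRS = (1/3)·(y−1)/(x−3).
At (22, 5): MRS = 4/57.
So at (22, 5) the consumer would give up 4/57 units of y for one more unit of x.

MRS = 4/57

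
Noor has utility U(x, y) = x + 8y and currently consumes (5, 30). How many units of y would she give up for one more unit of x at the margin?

MRS = 0.125

MU_x = 1, MU_y = 8, so MRS = 1/8 = 0.125 at every bundle.
At (5, 30): MRS = 0.125.
That is, one extra unit of x is worth 0.125 units of y at the margin.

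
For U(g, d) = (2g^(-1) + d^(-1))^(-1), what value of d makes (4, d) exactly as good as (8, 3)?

d = 12

U depends on (g, d) only through S = 2g^(-1) + d^(-1), so equal utility means equal S. At (8, 3): S = 7/12.
With g = 4: 2·4^(-1) = 0.5, so d^(-1) = 7/12 − 0.5 = 1/12.
Hence d = 1/(1/12) = 12.
Check: U(4, 12) = 1.7143.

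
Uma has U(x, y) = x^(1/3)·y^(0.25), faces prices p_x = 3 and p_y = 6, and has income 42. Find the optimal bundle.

x* = 8, y* = 3

MU_x = 1/3·x^(-2/3)·y^(0.25) and MU_y = 0.25·x^(1/3)·y^(-0.75).
MRS = MU_x/MU_y = (4/3)·y/x.
Tangency: set MRS = p_x/p_y = 3/6 = 0.5.
So (4/3)·y/x = 0.5, i.e. y = 0.375·x.
Substitute into the budget 3·x + 6·y = 42: 5.25·x = 42, so x* = 8.
Then y* = 0.375·8 = 3.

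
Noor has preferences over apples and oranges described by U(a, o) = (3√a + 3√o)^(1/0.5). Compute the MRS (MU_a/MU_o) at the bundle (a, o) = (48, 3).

For CES with ρ = 0.5, MRS = √(o/a).
At (48, 3): MRS = 0.25.
So at (48, 3) the consumer would give up 0.25 units of o for one more unit of a.

MRS = 0.25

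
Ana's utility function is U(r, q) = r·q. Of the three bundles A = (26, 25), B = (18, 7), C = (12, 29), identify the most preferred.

Bundle A

Evaluate utility at each bundle:
U(A) = 650.
U(B) = 126.
U(C) = 348.
Highest utility is A, so A ≻ C ≻ B.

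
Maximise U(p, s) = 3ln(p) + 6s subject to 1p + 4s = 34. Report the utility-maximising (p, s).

MU_p = 3/p, MU_s = 6.
MRS = 3/p ÷ 6.
Tangency: set MRS = p_p/p_s = 1/4 = 0.25.
MRS depends only on p: 0.5/p = 0.25 ⇒ p* = 0.5/0.25 = 2.
From the budget, 4·s = 34 − 1·2 = 32, so s* = 8.

p* = 2, s* = 8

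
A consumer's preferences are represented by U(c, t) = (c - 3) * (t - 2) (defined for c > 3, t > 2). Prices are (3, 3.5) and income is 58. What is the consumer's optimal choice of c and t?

c* = 10, t* = 8

MU_c = (t−2), MU_t = (c−3).
MRS = (t−2)/(c−3).
Tangency: set MRS = p_c/p_t = 3/3.5 = 6/7.
So (t − 2)/(c − 3) = 6/7, i.e. (t − 2) = (6/7)·(c − 3).
Rewrite the budget in excess-of-subsistence terms: 3·(c − 3) + 3.5·(t − 2) = 58 − 3·3 − 3.5·2 = 42.
Substituting, 6·(c − 3) = 42, so c − 3 = 7 and c* = 10.
Then t − 2 = (6/7)·7 = 6, so t* = 8.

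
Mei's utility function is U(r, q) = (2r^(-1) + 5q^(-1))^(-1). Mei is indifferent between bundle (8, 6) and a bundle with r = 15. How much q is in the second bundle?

q = 100/19

U depends on (r, q) only through S = 2r^(-1) + 5q^(-1), so equal utility means equal S. At (8, 6): S = 13/12.
With r = 15: 2·15^(-1) = 2/15, so 5q^(-1) = 13/12 − 2/15 = 0.95, i.e. q^(-1) = 19/100.
Hence q = 1/(19/100) = 100/19.
Check: U(15, 100/19) = 0.9231.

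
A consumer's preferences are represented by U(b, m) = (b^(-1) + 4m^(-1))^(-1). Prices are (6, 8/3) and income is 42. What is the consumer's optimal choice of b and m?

b* = 3, m* = 9

For CES with ρ = -1, MRS = (1/4)·(m/b)^2.
Tangency: set MRS = p_b/p_m = 6/(8/3) = 2.25.
So (m/b)^2 = 9; taking the square root, m/b = 3, i.e. m = 3·b.
Substitute into the budget 6·b + (8/3)·m = 42: 14·b = 42, so b* = 3 and m* = 3·3 = 9.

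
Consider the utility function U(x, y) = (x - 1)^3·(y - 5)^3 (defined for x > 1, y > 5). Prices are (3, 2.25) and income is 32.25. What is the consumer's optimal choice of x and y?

x* = 4, y* = 9

MU_x = 3·(x−1)^2·(y−5)^3, MU_y = 3·(x−1)^3·(y−5)^2.
MRS = (y−5)/(x−1).
Tangency: set MRS = p_x/p_y = 3/2.25 = 4/3.
So (y − 5)/(x − 1) = 4/3, i.e. (y − 5) = (4/3)·(x − 1).
Rewrite the budget in excess-of-subsistence terms: 3·(x − 1) + 2.25·(y − 5) = 32.25 − 3·1 − 2.25·5 = 18.
Substituting, 6·(x − 1) = 18, so x − 1 = 3 and x* = 4.
Then y − 5 = (4/3)·3 = 4, so y* = 9.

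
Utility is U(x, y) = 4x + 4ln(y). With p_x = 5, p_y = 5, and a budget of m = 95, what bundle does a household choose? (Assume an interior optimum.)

x* = 18, y* = 1

MU_x = 4, MU_y = 4/y.
MRS = 4 ÷ (4/y).
Tangency: set MRS = p_x/p_y = 5/5 = 1.
MRS depends only on y: y = 1 ⇒ y* = 1.
From the budget, 5·x = 95 − 5·1 = 90, so x* = 18.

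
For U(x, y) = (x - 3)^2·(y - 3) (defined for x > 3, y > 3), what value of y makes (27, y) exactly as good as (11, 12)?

y = 4

U(11, 12) = 576.
Set U(27, y) = 576 and solve.
With x = 27: (27 − 3)^2 = 576, so (y − 3) = 576/576 = 1.
So y = 3 + 1 = 4.
Check: U(27, 4) = 576.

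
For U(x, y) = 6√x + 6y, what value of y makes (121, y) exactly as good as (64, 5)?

U(64, 5) = 78.
Set U(121, y) = 78 and solve.
With x = 121: √121 = 11, so 6y = 78 − 6·11 = 12 and y = 2.
Check: U(121, 2) = 78.

y = 2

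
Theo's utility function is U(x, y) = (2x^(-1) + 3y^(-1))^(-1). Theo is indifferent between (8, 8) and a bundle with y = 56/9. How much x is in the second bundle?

U depends on (x, y) only through S = 2x^(-1) + 3y^(-1), so equal utility means equal S. At (8, 8): S = 0.625.
With y = 56/9: 3·(56/9)^(-1) = 27/56, so 2x^(-1) = 0.625 − 27/56 = 1/7, i.e. x^(-1) = 1/14.
Hence x = 1/(1/14) = 14.
Check: U(14, 56/9) = 1.6.

x = 14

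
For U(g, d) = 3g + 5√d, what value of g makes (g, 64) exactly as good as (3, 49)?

g = 4/3

U(3, 49) = 44.
Set U(g, 64) = 44 and solve.
With d = 64: √64 = 8, so 3g = 44 − 5·8 = 4 and g = 4/3.
Check: U(4/3, 64) = 44.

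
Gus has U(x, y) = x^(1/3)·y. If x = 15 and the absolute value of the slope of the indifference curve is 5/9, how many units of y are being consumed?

MU_x = 1/3·x^(-2/3)·y and MU_y = x^(1/3).
MRS = MU_x/MU_y = (1/3)·y/x.
Substitute x = 15: MRS = y/45. Setting y/45 = 5/9 gives y = (5/9)·45 = 25.

y = 25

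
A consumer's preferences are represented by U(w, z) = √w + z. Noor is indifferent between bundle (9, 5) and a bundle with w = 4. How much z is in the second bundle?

z = 6

U(9, 5) = 8.
Set U(4, z) = 8 and solve.
With w = 4: √4 = 2, so z = 8 − 2 = 6.
Check: U(4, 6) = 8.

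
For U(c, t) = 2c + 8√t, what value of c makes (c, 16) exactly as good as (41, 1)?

c = 29

U(41, 1) = 90.
Set U(c, 16) = 90 and solve.
With t = 16: √16 = 4, so 2c = 90 − 8·4 = 58 and c = 29.
Check: U(29, 16) = 90.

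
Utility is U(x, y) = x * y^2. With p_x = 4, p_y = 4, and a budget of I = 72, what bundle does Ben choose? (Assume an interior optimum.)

MU_x = y^2 and MU_y = 2·x·y.
MRS = MU_x/MU_y = (1/2)·y/x.
Tangency: set MRS = p_x/p_y = 4/4 = 1.
So (1/2)·y/x = 1, i.e. y = 2·x.
Substitute into the budget 4·x + 4·y = 72: 12·x = 72, so x* = 6.
Then y* = 2·6 = 12.

x* = 6, y* = 12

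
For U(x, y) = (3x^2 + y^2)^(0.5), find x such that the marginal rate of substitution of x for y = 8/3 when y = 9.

For CES with ρ = 2, MRS = (3/1)·(y/x)^(-1).
Setting (3/1)·(9/x)^(-1) = 8/3 gives (9/x)^(-1) = 8/9, so 9/x = 1.125 and x = 8.

x = 8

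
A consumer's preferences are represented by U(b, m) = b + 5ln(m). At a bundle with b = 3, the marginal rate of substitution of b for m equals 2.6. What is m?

MU_b = 1, MU_m = 5/m.
MRS = 1 ÷ (5/m).
MRS depends only on m: 0.2·m = 2.6 ⇒ m = 2.6/0.2 = 13.

m = 13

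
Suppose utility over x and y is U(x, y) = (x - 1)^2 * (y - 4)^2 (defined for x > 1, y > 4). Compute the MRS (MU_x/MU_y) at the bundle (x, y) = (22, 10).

MU_x = 2·(x−1)·(y−4)^2, MU_y = 2·(x−1)^2·(y−4).
MRS = (y−4)/(x−1).
At (22, 10): MRS = 2/7.
That is, one extra unit of x is worth 2/7 units of y at the margin.

MRS = 2/7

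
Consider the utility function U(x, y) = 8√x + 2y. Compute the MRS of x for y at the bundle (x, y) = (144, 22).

MRS = 1/6

MU_x = 8/(2√x), MU_y = 2.
MRS = 8/(2√x) ÷ 2.
At (144, 22): MRS = 1/6.
So at (144, 22) the consumer would give up 1/6 units of y for one more unit of x.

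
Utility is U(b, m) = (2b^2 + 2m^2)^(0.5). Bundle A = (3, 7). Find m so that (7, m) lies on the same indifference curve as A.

m = 3

U depends on (b, m) only through S = 2b^2 + 2m^2, so equal utility means equal S. At (3, 7): S = 116.
With b = 7: 2·7^2 = 98, so 2m^2 = 116 − 98 = 18, i.e. m^2 = 9.
Hence m = √9 = 3.
Check: U(7, 3) = 10.7703.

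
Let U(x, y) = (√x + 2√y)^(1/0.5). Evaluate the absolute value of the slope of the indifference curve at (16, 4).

For CES with ρ = 0.5, MRS = (1/2)·√(y/x).
At (16, 4): MRS = 0.25.
So at (16, 4) the consumer would give up 0.25 units of y for one more unit of x.

MRS = 0.25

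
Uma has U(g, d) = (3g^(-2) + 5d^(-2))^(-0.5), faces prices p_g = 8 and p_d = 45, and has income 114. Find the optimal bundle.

g* = 3, d* = 2

For CES with ρ = -2, MRS = (3/5)·(d/g)^3.
Tangency: set MRS = p_g/p_d = 8/45.
So (d/g)^3 = 8/27; taking the cube root, d/g = 2/3, i.e. d = (2/3)·g.
Substitute into the budget 8·g + 45·d = 114: 38·g = 114, so g* = 3 and d* = (2/3)·3 = 2.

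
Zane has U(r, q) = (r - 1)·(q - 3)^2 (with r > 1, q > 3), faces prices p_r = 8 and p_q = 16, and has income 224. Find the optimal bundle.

MU_r = (q−3)^2, MU_q = 2·(r−1)·(q−3).
MRS = (1/2)·(q−3)/(r−1).
Tangency: set MRS = p_r/p_q = 8/16 = 0.5.
So (1/2)·(q − 3)/(r − 1) = 0.5, i.e. (q − 3) = (r − 1).
Rewrite the budget in excess-of-subsistence terms: 8·(r − 1) + 16·(q − 3) = 224 − 8·1 − 16·3 = 168.
Substituting, 24·(r − 1) = 168, so r − 1 = 7 and r* = 8.
Then q − 3 = 7, so q* = 10.

r* = 8, q* = 10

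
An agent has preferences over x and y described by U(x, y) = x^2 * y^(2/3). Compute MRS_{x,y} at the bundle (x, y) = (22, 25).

MRS = 75/22

MU_x = 2·x·y^(2/3) and MU_y = 2/3·x^2·y^(-1/3).
MRS = MU_x/MU_y = (3)·y/x.
At (22, 25): MRS = 75/22.
So at (22, 25) the consumer would give up 75/22 units of y for one more unit of x.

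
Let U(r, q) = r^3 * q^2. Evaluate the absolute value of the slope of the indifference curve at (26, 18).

MRS = 27/26

MU_r = 3·r^2·q^2 and MU_q = 2·r^3·q.
MRS = MU_r/MU_q = (3/2)·q/r.
At (26, 18): MRS = 27/26.
That is, one extra unit of r is worth 27/26 units of q at the margin.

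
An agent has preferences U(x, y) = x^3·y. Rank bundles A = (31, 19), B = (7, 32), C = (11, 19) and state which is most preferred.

Bundle A

Evaluate utility at each bundle:
U(A) = 566029.
U(B) = 10976.
U(C) = 25289.
Highest utility is A, so A ≻ C ≻ B.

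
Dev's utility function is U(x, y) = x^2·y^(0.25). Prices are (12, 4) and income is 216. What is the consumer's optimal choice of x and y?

MU_x = 2·x·y^(0.25) and MU_y = 0.25·x^2·y^(-0.75).
MRS = MU_x/MU_y = (8)·y/x.
Tangency: set MRS = p_x/p_y = 12/4 = 3.
So (8)·y/x = 3, i.e. y = 0.375·x.
Substitute into the budget 12·x + 4·y = 216: 13.5·x = 216, so x* = 16.
Then y* = 0.375·16 = 6.

x* = 16, y* = 6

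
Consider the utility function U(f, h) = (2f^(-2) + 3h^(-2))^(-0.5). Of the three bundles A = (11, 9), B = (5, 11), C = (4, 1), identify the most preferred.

Bundle A

Evaluate utility at each bundle:
U(A) = 4.321.
U(B) = 3.089.
U(C) = 0.566.
Highest utility is A, so A ≻ B ≻ C.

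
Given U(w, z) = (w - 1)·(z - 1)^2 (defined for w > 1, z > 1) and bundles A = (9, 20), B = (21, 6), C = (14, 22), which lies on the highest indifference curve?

Bundle C

Evaluate utility at each bundle:
U(A) = 2888.
U(B) = 500.
U(C) = 5733.
Highest utility is C, so C ≻ A ≻ B.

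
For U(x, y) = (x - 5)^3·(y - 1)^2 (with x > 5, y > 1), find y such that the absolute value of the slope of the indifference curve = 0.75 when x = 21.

y = 9

MU_x = 3·(x−5)^2·(y−1)^2, MU_y = 2·(x−5)^3·(y−1).
MRS = (3/2)·(y−1)/(x−5).
Substitute x = 21: MRS = (y − 1)/(32/3). Setting this equal to 0.75 gives y − 1 = 0.75·(32/3) = 8, so y = 9.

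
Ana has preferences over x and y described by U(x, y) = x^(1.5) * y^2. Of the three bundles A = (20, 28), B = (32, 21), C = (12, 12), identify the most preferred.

Evaluate utility at each bundle:
U(A) = 70123.092.
U(B) = 79829.527.
U(C) = 5985.968.
Highest utility is B, so B ≻ A ≻ C.

Bundle B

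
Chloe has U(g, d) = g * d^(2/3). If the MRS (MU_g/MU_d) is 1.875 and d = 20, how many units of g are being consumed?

g = 16

MU_g = d^(2/3) and MU_d = 2/3·g·d^(-1/3).
MRS = MU_g/MU_d = (1.5)·d/g.
Substitute d = 20: MRS = 30/g. Setting 30/g = 1.875 gives g = 30/1.875 = 16.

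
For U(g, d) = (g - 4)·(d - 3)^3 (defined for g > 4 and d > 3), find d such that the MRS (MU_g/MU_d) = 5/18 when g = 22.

MU_g = (d−3)^3, MU_d = 3·(g−4)·(d−3)^2.
MRS = (1/3)·(d−3)/(g−4).
Substitute g = 22: MRS = (d − 3)/54. Setting this equal to 5/18 gives d − 3 = (5/18)·54 = 15, so d = 18.

d = 18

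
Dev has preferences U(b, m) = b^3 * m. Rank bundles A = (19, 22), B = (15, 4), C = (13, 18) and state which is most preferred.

Bundle A

Evaluate utility at each bundle:
U(A) = 150898.
U(B) = 13500.
U(C) = 39546.
Highest utility is A, so A ≻ C ≻ B.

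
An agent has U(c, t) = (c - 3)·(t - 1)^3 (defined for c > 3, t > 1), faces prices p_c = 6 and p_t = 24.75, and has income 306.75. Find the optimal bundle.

MU_c = (t−1)^3, MU_t = 3·(c−3)·(t−1)^2.
MRS = (1/3)·(t−1)/(c−3).
Tangency: set MRS = p_c/p_t = 6/24.75 = 8/33.
So (1/3)·(t − 1)/(c − 3) = 8/33, i.e. (t − 1) = (8/11)·(c − 3).
Rewrite the budget in excess-of-subsistence terms: 6·(c − 3) + 24.75·(t − 1) = 306.75 − 6·3 − 24.75·1 = 264.
Substituting, 24·(c − 3) = 264, so c − 3 = 11 and c* = 14.
Then t − 1 = (8/11)·11 = 8, so t* = 9.

c* = 14, t* = 9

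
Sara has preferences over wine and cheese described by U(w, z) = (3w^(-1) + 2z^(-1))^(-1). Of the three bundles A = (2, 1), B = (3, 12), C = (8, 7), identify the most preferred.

Bundle C

Evaluate utility at each bundle:
U(A) = 0.286.
U(B) = 0.857.
U(C) = 1.514.
Highest utility is C, so C ≻ B ≻ A.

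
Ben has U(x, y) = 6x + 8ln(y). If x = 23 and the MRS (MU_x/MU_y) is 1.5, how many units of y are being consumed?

y = 2

MU_x = 6, MU_y = 8/y.
MRS = 6 ÷ (8/y).
MRS depends only on y: 0.75·y = 1.5 ⇒ y = 1.5/0.75 = 2.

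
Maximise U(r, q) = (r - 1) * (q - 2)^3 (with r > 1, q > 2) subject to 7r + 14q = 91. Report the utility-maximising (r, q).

r* = 3, q* = 5

MU_r = (q−2)^3, MU_q = 3·(r−1)·(q−2)^2.
MRS = (1/3)·(q−2)/(r−1).
Tangency: set MRS = p_r/p_q = 7/14 = 0.5.
So (1/3)·(q − 2)/(r − 1) = 0.5, i.e. (q − 2) = 1.5·(r − 1).
Rewrite the budget in excess-of-subsistence terms: 7·(r − 1) + 14·(q − 2) = 91 − 7·1 − 14·2 = 56.
Substituting, 28·(r − 1) = 56, so r − 1 = 2 and r* = 3.
Then q − 2 = 1.5·2 = 3, so q* = 5.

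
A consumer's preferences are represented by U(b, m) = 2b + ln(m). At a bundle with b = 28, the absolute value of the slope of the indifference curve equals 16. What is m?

m = 8

MU_b = 2, MU_m = 1/m.
MRS = 2 ÷ (1/m).
MRS depends only on m: 2·m = 16 ⇒ m = 16/2 = 8.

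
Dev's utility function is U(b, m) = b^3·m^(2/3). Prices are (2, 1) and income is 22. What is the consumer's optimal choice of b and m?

MU_b = 3·b^2·m^(2/3) and MU_m = 2/3·b^3·m^(-1/3).
MRS = MU_b/MU_m = (4.5)·m/b.
Tangency: set MRS = p_b/p_m = 2/1 = 2.
So (4.5)·m/b = 2, i.e. m = (4/9)·b.
Substitute into the budget 2·b + 1·m = 22: (22/9)·b = 22, so b* = 9.
Then m* = (4/9)·9 = 4.

b* = 9, m* = 4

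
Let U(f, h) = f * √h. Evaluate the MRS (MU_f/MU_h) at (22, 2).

MRS = 2/11

MU_f = √h and MU_h = 0.5·f·h^(-0.5).
MRS = MU_f/MU_h = (2)·h/f.
At (22, 2): MRS = 2/11.
So at (22, 2) the consumer would give up 2/11 units of h for one more unit of f.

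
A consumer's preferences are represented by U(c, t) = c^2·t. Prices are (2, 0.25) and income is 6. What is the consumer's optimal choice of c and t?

MU_c = 2·c·t and MU_t = c^2.
MRS = MU_c/MU_t = (2/1)·t/c.
Tangency: set MRS = p_c/p_t = 2/0.25 = 8.
So (2/1)·t/c = 8, i.e. t = 4·c.
Substitute into the budget 2·c + 0.25·t = 6: 3·c = 6, so c* = 2.
Then t* = 4·2 = 8.

c* = 2, t* = 8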